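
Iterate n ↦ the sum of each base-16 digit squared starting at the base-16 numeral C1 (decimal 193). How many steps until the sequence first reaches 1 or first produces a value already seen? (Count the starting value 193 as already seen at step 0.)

13

193 = (12,1)_16 → 145
145 = (9,1)_16 → 82
82 = (5,2)_16 → 29
29 = (1,13)_16 → 170
170 = (10,10)_16 → 200
200 = (12,8)_16 → 208
208 = (13,0)_16 → 169
169 = (10,9)_16 → 181
181 = (11,5)_16 → 146
146 = (9,2)_16 → 85
85 = (5,5)_16 → 50
50 = (3,2)_16 → 13
13 = (13)_16 → 169  — 169 repeats.
That took 13 steps.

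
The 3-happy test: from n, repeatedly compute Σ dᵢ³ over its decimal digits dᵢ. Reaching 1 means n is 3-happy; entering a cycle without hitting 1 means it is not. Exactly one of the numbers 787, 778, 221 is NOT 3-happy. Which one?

787: 787 → 1198 → 1243 → 100 → 1  — reaches 1 (3-happy)
778: 778 → 1198 → 1243 → 100 → 1  — reaches 1 (3-happy)
221: 221 → 17 → 344 → 155 → 251 → 134 → 92 → 737 → 713 → 371 → 371  — repeats 371 (not 3-happy)

221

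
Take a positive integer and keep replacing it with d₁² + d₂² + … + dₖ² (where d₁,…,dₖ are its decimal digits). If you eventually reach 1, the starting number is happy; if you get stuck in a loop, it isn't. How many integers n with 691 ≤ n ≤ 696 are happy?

691: 691 → 118 → 66 → 72 → 53 → 34 → 25 → 29 → 85 → 89 → 145 → 42 → 20 → 4 → 16 → 37 → 58 → 89  — not happy
692: 692 → 121 → 6 → 36 → 45 → 41 → 17 → 50 → 25 → 29 → 85 → 89 → 145 → 42 → 20 → 4 → 16 → 37 → 58 → 89  — not happy
693: 693 → 126 → 41 → 17 → 50 → 25 → 29 → 85 → 89 → 145 → 42 → 20 → 4 → 16 → 37 → 58 → 89  — not happy
694: 694 → 133 → 19 → 82 → 68 → 100 → 1  — happy
695: 695 → 142 → 21 → 5 → 25 → 29 → 85 → 89 → 145 → 42 → 20 → 4 → 16 → 37 → 58 → 89  — not happy
696: 696 → 153 → 35 → 34 → 25 → 29 → 85 → 89 → 145 → 42 → 20 → 4 → 16 → 37 → 58 → 89  — not happy
happy: 694

1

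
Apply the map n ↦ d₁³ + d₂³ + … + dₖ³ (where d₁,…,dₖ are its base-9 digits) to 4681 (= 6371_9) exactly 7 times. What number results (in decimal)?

469

4681 = (6,3,7,1)_9 → 6³ + 3³ + 7³ + 1³ = 216 + 27 + 343 + 1 = 587
587 = (7,2,2)_9 → 7³ + 2³ + 2³ = 343 + 8 + 8 = 359
359 = (4,3,8)_9 → 4³ + 3³ + 8³ = 64 + 27 + 512 = 603
603 = (7,4,0)_9 → 7³ + 4³ + 0³ = 343 + 64 + 0 = 407
407 = (5,0,2)_9 → 5³ + 0³ + 2³ = 125 + 0 + 8 = 133
133 = (1,5,7)_9 → 1³ + 5³ + 7³ = 1 + 125 + 343 = 469
469 = (5,7,1)_9 → 5³ + 7³ + 1³ = 125 + 343 + 1 = 469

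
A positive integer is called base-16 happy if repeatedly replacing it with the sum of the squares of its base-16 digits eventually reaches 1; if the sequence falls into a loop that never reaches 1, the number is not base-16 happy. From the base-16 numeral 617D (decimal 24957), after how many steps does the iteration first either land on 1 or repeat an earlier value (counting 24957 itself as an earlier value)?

9

24957 = (6,1,7,13)_16 → 255
255 = (15,15)_16 → 450
450 = (1,12,2)_16 → 149
149 = (9,5)_16 → 106
106 = (6,10)_16 → 136
136 = (8,8)_16 → 128
128 = (8,0)_16 → 64
64 = (4,0)_16 → 16
16 = (1,0)_16 → 1  — reached 1.
That took 9 steps.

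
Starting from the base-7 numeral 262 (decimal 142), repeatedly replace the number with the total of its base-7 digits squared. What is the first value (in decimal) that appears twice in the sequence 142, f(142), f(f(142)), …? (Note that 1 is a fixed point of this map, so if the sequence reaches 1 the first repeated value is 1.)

142 = (2,6,2)_7 → 2² + 6² + 2² = 4 + 36 + 4 = 44
44 = (6,2)_7 → 6² + 2² = 36 + 4 = 40
40 = (5,5)_7 → 5² + 5² = 25 + 25 = 50
50 = (1,0,1)_7 → 1² + 0² + 1² = 1 + 0 + 1 = 2
2 = (2)_7 → 2² = 4
4 = (4)_7 → 4² = 16
16 = (2,2)_7 → 2² + 2² = 4 + 4 = 8
8 = (1,1)_7 → 1² + 1² = 1 + 1 = 2  — 2 already appeared earlier.

2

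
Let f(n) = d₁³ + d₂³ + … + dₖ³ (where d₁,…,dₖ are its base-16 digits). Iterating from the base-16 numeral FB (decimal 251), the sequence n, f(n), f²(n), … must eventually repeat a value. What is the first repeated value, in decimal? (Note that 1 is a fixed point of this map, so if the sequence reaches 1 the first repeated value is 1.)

251 = (15,11)_16 → 15³ + 11³ = 3375 + 1331 = 4706
4706 = (1,2,6,2)_16 → 1³ + 2³ + 6³ + 2³ = 1 + 8 + 216 + 8 = 233
233 = (14,9)_16 → 14³ + 9³ = 2744 + 729 = 3473
3473 = (13,9,1)_16 → 13³ + 9³ + 1³ = 2197 + 729 + 1 = 2927
2927 = (11,6,15)_16 → 11³ + 6³ + 15³ = 1331 + 216 + 3375 = 4922
4922 = (1,3,3,10)_16 → 1³ + 3³ + 3³ + 10³ = 1 + 27 + 27 + 1000 = 1055
1055 = (4,1,15)_16 → 4³ + 1³ + 15³ = 64 + 1 + 3375 = 3440
3440 = (13,7,0)_16 → 13³ + 7³ + 0³ = 2197 + 343 + 0 = 2540
2540 = (9,14,12)_16 → 9³ + 14³ + 12³ = 729 + 2744 + 1728 = 5201
5201 = (1,4,5,1)_16 → 1³ + 4³ + 5³ + 1³ = 1 + 64 + 125 + 1 = 191
191 = (11,15)_16 → 11³ + 15³ = 1331 + 3375 = 4706  — 4706 already appeared earlier.

4706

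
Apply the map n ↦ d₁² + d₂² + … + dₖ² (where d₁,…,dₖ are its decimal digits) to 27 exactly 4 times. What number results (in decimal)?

29

27 → 2² + 7² = 53
53 → 5² + 3² = 34
34 → 3² + 4² = 25
25 → 2² + 5² = 29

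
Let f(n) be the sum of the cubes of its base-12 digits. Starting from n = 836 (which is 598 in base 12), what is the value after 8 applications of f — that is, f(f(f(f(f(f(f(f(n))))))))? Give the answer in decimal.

836 = (5,9,8)_12 → 5³ + 9³ + 8³ = 125 + 729 + 512 = 1366
1366 = (9,5,10)_12 → 9³ + 5³ + 10³ = 729 + 125 + 1000 = 1854
1854 = (1,0,10,6)_12 → 1³ + 0³ + 10³ + 6³ = 1 + 0 + 1000 + 216 = 1217
1217 = (8,5,5)_12 → 8³ + 5³ + 5³ = 512 + 125 + 125 = 762
762 = (5,3,6)_12 → 5³ + 3³ + 6³ = 125 + 27 + 216 = 368
368 = (2,6,8)_12 → 2³ + 6³ + 8³ = 8 + 216 + 512 = 736
736 = (5,1,4)_12 → 5³ + 1³ + 4³ = 125 + 1 + 64 = 190
190 = (1,3,10)_12 → 1³ + 3³ + 10³ = 1 + 27 + 1000 = 1028

1028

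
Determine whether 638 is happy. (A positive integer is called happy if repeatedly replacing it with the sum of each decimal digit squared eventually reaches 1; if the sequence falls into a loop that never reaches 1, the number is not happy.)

happy

638 → 6² + 3² + 8² = 109
109 → 1² + 0² + 9² = 82
82 → 8² + 2² = 68
68 → 6² + 8² = 100
100 → 1² + 0² + 0² = 1  — reached 1.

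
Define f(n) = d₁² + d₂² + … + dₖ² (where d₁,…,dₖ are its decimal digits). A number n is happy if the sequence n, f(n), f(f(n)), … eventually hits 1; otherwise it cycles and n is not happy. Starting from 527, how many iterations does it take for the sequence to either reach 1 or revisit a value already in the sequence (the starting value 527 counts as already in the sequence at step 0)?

527 → 5² + 2² + 7² = 25 + 4 + 49 = 78
78 → 7² + 8² = 49 + 64 = 113
113 → 1² + 1² + 3² = 1 + 1 + 9 = 11
11 → 1² + 1² = 1 + 1 = 2
2 → 2² = 4
4 → 4² = 16
16 → 1² + 6² = 1 + 36 = 37
37 → 3² + 7² = 9 + 49 = 58
58 → 5² + 8² = 25 + 64 = 89
89 → 8² + 9² = 64 + 81 = 145
145 → 1² + 4² + 5² = 1 + 16 + 25 = 42
42 → 4² + 2² = 16 + 4 = 20
20 → 2² + 0² = 4 + 0 = 4  — 4 repeats.
That took 13 steps.

13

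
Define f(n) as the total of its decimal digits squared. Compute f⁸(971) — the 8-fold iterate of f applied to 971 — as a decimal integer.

971 → 9² + 7² + 1² = 81 + 49 + 1 = 131
131 → 1² + 3² + 1² = 1 + 9 + 1 = 11
11 → 1² + 1² = 1 + 1 = 2
2 → 2² = 4
4 → 4² = 16
16 → 1² + 6² = 1 + 36 = 37
37 → 3² + 7² = 9 + 49 = 58
58 → 5² + 8² = 25 + 64 = 89

89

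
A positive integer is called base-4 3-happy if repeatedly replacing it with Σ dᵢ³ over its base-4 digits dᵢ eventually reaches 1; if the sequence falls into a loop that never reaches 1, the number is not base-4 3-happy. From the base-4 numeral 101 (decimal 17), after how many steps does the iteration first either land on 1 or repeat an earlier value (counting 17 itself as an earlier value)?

17 = (1,0,1)_4 → 2
2 = (2)_4 → 8
8 = (2,0)_4 → 8  — 8 repeats.
That took 3 steps.

3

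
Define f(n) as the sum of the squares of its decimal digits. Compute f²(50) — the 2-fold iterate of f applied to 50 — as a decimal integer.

50 → 25
25 → 29

29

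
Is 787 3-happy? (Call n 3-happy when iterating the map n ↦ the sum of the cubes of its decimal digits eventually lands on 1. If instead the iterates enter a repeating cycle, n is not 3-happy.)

3-happy

787 → 7³ + 8³ + 7³ = 1198
1198 → 1³ + 1³ + 9³ + 8³ = 1243
1243 → 1³ + 2³ + 4³ + 3³ = 100
100 → 1³ + 0³ + 0³ = 1  — reached 1.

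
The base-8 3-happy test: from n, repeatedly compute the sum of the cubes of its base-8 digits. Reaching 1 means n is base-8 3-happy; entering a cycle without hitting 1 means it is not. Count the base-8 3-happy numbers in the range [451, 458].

451: 451 → 370 → 349 → 277 → 197 → 152 → 35 → 91 → 55 → 559 → 469 → 476 → 434 → 440 → 559  — not base-8 3-happy
452: 452 → 407 → 567 → 560 → 217 → 55 → 559 → 469 → 476 → 434 → 440 → 559  — not base-8 3-happy
453: 453 → 468 → 415 → 586 → 11 → 28 → 91 → 55 → 559 → 469 → 476 → 434 → 440 → 559  — not base-8 3-happy
454: 454 → 559 → 469 → 476 → 434 → 440 → 559  — not base-8 3-happy
455: 455 → 686 → 350 → 368 → 341 → 258 → 72 → 2 → 8 → 1  — base-8 3-happy
456: 456 → 344 → 152 → 35 → 91 → 55 → 559 → 469 → 476 → 434 → 440 → 559  — not base-8 3-happy
457: 457 → 345 → 153 → 36 → 128 → 8 → 1  — base-8 3-happy
458: 458 → 352 → 189 → 476 → 434 → 440 → 559 → 469 → 476  — not base-8 3-happy
base-8 3-happy: 455, 457

2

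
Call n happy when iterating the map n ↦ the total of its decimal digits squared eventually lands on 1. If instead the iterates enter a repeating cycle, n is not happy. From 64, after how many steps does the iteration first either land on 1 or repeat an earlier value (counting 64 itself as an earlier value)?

12

64 → 52
52 → 29
29 → 85
85 → 89
89 → 145
145 → 42
42 → 20
20 → 4
4 → 16
16 → 37
37 → 58
58 → 89  — 89 repeats.
That took 12 steps.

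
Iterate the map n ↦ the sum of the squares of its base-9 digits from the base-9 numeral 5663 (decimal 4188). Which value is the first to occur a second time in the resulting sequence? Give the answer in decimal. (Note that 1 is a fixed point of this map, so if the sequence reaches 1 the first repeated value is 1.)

4188 = (5,6,6,3)_9 → 5² + 6² + 6² + 3² = 25 + 36 + 36 + 9 = 106
106 = (1,2,7)_9 → 1² + 2² + 7² = 1 + 4 + 49 = 54
54 = (6,0)_9 → 6² + 0² = 36 + 0 = 36
36 = (4,0)_9 → 4² + 0² = 16 + 0 = 16
16 = (1,7)_9 → 1² + 7² = 1 + 49 = 50
50 = (5,5)_9 → 5² + 5² = 25 + 25 = 50  — 50 already appeared earlier.

50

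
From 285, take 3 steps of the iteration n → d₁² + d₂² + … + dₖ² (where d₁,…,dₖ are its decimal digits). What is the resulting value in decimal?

285 → 2² + 8² + 5² = 4 + 64 + 25 = 93
93 → 9² + 3² = 81 + 9 = 90
90 → 9² + 0² = 81 + 0 = 81

81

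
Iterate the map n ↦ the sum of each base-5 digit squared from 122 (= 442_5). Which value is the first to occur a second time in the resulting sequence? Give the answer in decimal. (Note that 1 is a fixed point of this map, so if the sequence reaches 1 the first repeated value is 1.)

122 = (4,4,2)_5 → 4² + 4² + 2² = 16 + 16 + 4 = 36
36 = (1,2,1)_5 → 1² + 2² + 1² = 1 + 4 + 1 = 6
6 = (1,1)_5 → 1² + 1² = 1 + 1 = 2
2 = (2)_5 → 2² = 4
4 = (4)_5 → 4² = 16
16 = (3,1)_5 → 3² + 1² = 9 + 1 = 10
10 = (2,0)_5 → 2² + 0² = 4 + 0 = 4  — 4 already appeared earlier.

4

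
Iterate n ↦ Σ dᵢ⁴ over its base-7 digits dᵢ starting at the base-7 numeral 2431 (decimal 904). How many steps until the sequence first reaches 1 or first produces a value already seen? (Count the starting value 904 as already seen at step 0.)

5

904 = (2,4,3,1)_7 → 2⁴ + 4⁴ + 3⁴ + 1⁴ = 354
354 = (1,0,1,4)_7 → 1⁴ + 0⁴ + 1⁴ + 4⁴ = 258
258 = (5,1,6)_7 → 5⁴ + 1⁴ + 6⁴ = 1922
1922 = (5,4,1,4)_7 → 5⁴ + 4⁴ + 1⁴ + 4⁴ = 1138
1138 = (3,2,1,4)_7 → 3⁴ + 2⁴ + 1⁴ + 4⁴ = 354  — 354 repeats.
That took 5 steps.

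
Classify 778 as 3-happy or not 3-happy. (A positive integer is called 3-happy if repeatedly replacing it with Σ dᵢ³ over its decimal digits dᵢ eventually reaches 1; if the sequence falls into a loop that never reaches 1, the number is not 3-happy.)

778 → 7³ + 7³ + 8³ = 1198
1198 → 1³ + 1³ + 9³ + 8³ = 1243
1243 → 1³ + 2³ + 4³ + 3³ = 100
100 → 1³ + 0³ + 0³ = 1  — reached 1.

3-happy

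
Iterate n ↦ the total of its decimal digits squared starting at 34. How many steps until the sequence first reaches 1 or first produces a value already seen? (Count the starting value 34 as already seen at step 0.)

12

34 → 3² + 4² = 25
25 → 2² + 5² = 29
29 → 2² + 9² = 85
85 → 8² + 5² = 89
89 → 8² + 9² = 145
145 → 1² + 4² + 5² = 42
42 → 4² + 2² = 20
20 → 2² + 0² = 4
4 → 4² = 16
16 → 1² + 6² = 37
37 → 3² + 7² = 58
58 → 5² + 8² = 89  — 89 repeats.
That took 12 steps.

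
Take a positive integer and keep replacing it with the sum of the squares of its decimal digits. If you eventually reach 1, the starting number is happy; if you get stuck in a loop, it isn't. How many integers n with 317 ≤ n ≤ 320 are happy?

2

317: 317 → 59 → 106 → 37 → 58 → 89 → 145 → 42 → 20 → 4 → 16 → 37  — not happy
318: 318 → 74 → 65 → 61 → 37 → 58 → 89 → 145 → 42 → 20 → 4 → 16 → 37  — not happy
319: 319 → 91 → 82 → 68 → 100 → 1  — happy
320: 320 → 13 → 10 → 1  — happy
happy: 319, 320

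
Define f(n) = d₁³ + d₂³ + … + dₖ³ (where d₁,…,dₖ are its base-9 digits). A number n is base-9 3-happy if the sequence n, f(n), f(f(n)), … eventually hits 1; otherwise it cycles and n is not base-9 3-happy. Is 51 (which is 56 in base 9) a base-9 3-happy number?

51 = (5,6)_9 → 5³ + 6³ = 125 + 216 = 341
341 = (4,1,8)_9 → 4³ + 1³ + 8³ = 64 + 1 + 512 = 577
577 = (7,1,1)_9 → 7³ + 1³ + 1³ = 343 + 1 + 1 = 345
345 = (4,2,3)_9 → 4³ + 2³ + 3³ = 64 + 8 + 27 = 99
99 = (1,2,0)_9 → 1³ + 2³ + 0³ = 1 + 8 + 0 = 9
9 = (1,0)_9 → 1³ + 0³ = 1 + 0 = 1  — reached 1.

base-9 3-happy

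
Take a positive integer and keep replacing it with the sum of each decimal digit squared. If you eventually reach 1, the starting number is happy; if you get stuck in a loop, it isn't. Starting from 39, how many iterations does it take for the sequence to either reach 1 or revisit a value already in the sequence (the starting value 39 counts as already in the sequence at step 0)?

13

39 → 3² + 9² = 9 + 81 = 90
90 → 9² + 0² = 81 + 0 = 81
81 → 8² + 1² = 64 + 1 = 65
65 → 6² + 5² = 36 + 25 = 61
61 → 6² + 1² = 36 + 1 = 37
37 → 3² + 7² = 9 + 49 = 58
58 → 5² + 8² = 25 + 64 = 89
89 → 8² + 9² = 64 + 81 = 145
145 → 1² + 4² + 5² = 1 + 16 + 25 = 42
42 → 4² + 2² = 16 + 4 = 20
20 → 2² + 0² = 4 + 0 = 4
4 → 4² = 16
16 → 1² + 6² = 1 + 36 = 37  — 37 repeats.
That took 13 steps.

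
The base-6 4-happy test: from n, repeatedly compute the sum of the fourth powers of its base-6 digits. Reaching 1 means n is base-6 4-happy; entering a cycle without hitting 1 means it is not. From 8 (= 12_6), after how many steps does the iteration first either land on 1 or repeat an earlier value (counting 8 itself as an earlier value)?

12

8 = (1,2)_6 → 1⁴ + 2⁴ = 1 + 16 = 17
17 = (2,5)_6 → 2⁴ + 5⁴ = 16 + 625 = 641
641 = (2,5,4,5)_6 → 2⁴ + 5⁴ + 4⁴ + 5⁴ = 16 + 625 + 256 + 625 = 1522
1522 = (1,1,0,1,4)_6 → 1⁴ + 1⁴ + 0⁴ + 1⁴ + 4⁴ = 1 + 1 + 0 + 1 + 256 = 259
259 = (1,1,1,1)_6 → 1⁴ + 1⁴ + 1⁴ + 1⁴ = 1 + 1 + 1 + 1 = 4
4 = (4)_6 → 4⁴ = 256
256 = (1,1,0,4)_6 → 1⁴ + 1⁴ + 0⁴ + 4⁴ = 1 + 1 + 0 + 256 = 258
258 = (1,1,1,0)_6 → 1⁴ + 1⁴ + 1⁴ + 0⁴ = 1 + 1 + 1 + 0 = 3
3 = (3)_6 → 3⁴ = 81
81 = (2,1,3)_6 → 2⁴ + 1⁴ + 3⁴ = 16 + 1 + 81 = 98
98 = (2,4,2)_6 → 2⁴ + 4⁴ + 2⁴ = 16 + 256 + 16 = 288
288 = (1,2,0,0)_6 → 1⁴ + 2⁴ + 0⁴ + 0⁴ = 1 + 16 + 0 + 0 = 17  — 17 repeats.
That took 12 steps.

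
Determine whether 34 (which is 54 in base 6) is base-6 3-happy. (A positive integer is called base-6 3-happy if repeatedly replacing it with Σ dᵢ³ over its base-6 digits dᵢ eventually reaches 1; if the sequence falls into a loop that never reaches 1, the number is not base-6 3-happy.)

base-6 3-happy

34 = (5,4)_6 → 5³ + 4³ = 189
189 = (5,1,3)_6 → 5³ + 1³ + 3³ = 153
153 = (4,1,3)_6 → 4³ + 1³ + 3³ = 92
92 = (2,3,2)_6 → 2³ + 3³ + 2³ = 43
43 = (1,1,1)_6 → 1³ + 1³ + 1³ = 3
3 = (3)_6 → 3³ = 27
27 = (4,3)_6 → 4³ + 3³ = 91
91 = (2,3,1)_6 → 2³ + 3³ + 1³ = 36
36 = (1,0,0)_6 → 1³ + 0³ + 0³ = 1  — reached 1.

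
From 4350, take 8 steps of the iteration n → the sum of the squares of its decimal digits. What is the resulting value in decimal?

20

4350 → 4² + 3² + 5² + 0² = 16 + 9 + 25 + 0 = 50
50 → 5² + 0² = 25 + 0 = 25
25 → 2² + 5² = 4 + 25 = 29
29 → 2² + 9² = 4 + 81 = 85
85 → 8² + 5² = 64 + 25 = 89
89 → 8² + 9² = 64 + 81 = 145
145 → 1² + 4² + 5² = 1 + 16 + 25 = 42
42 → 4² + 2² = 16 + 4 = 20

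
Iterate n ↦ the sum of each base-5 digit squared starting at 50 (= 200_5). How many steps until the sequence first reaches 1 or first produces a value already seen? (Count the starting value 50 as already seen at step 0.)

4

50 = (2,0,0)_5 → 4
4 = (4)_5 → 16
16 = (3,1)_5 → 10
10 = (2,0)_5 → 4  — 4 repeats.
That took 4 steps.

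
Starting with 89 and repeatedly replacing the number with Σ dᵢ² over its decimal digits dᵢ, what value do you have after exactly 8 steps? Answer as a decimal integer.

89

89 → 8² + 9² = 64 + 81 = 145
145 → 1² + 4² + 5² = 1 + 16 + 25 = 42
42 → 4² + 2² = 16 + 4 = 20
20 → 2² + 0² = 4 + 0 = 4
4 → 4² = 16
16 → 1² + 6² = 1 + 36 = 37
37 → 3² + 7² = 9 + 49 = 58
58 → 5² + 8² = 25 + 64 = 89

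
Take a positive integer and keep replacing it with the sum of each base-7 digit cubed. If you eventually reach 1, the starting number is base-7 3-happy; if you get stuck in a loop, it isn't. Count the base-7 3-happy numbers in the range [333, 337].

1

333: 333 → 405 → 219 → 99 → 9 → 9  (repeats 9)
334: 334 → 466 → 100 → 16 → 16  (repeats 16)
335: 335 → 557 → 137 → 197 → 65 → 17 → 35 → 125 → 251 → 341 → 557  (repeats 557)
336: 336 → 432 → 252 → 126 → 72 → 36 → 126  (repeats 126)
337: 337 → 433 → 343 → 1  (reaches 1)
base-7 3-happy: 337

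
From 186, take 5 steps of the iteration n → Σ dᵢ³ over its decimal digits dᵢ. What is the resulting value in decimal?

153

186 → 1³ + 8³ + 6³ = 729
729 → 7³ + 2³ + 9³ = 1080
1080 → 1³ + 0³ + 8³ + 0³ = 513
513 → 5³ + 1³ + 3³ = 153
153 → 1³ + 5³ + 3³ = 153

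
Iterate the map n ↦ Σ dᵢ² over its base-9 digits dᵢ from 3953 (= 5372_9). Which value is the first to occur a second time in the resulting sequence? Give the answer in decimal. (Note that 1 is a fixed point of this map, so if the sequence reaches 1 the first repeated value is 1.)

65

3953 = (5,3,7,2)_9 → 87
87 = (1,0,6)_9 → 37
37 = (4,1)_9 → 17
17 = (1,8)_9 → 65
65 = (7,2)_9 → 53
53 = (5,8)_9 → 89
89 = (1,0,8)_9 → 65  — 65 already appeared earlier.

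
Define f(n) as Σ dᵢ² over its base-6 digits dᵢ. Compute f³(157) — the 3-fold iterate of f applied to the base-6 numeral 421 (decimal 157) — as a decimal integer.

9

157 = (4,2,1)_6 → 4² + 2² + 1² = 21
21 = (3,3)_6 → 3² + 3² = 18
18 = (3,0)_6 → 3² + 0² = 9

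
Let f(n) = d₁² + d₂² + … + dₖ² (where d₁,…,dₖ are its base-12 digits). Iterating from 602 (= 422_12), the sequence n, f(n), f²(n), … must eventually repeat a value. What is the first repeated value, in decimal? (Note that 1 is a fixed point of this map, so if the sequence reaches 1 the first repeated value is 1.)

26

602 = (4,2,2)_12 → 4² + 2² + 2² = 16 + 4 + 4 = 24
24 = (2,0)_12 → 2² + 0² = 4 + 0 = 4
4 = (4)_12 → 4² = 16
16 = (1,4)_12 → 1² + 4² = 1 + 16 = 17
17 = (1,5)_12 → 1² + 5² = 1 + 25 = 26
26 = (2,2)_12 → 2² + 2² = 4 + 4 = 8
8 = (8)_12 → 8² = 64
64 = (5,4)_12 → 5² + 4² = 25 + 16 = 41
41 = (3,5)_12 → 3² + 5² = 9 + 25 = 34
34 = (2,10)_12 → 2² + 10² = 4 + 100 = 104
104 = (8,8)_12 → 8² + 8² = 64 + 64 = 128
128 = (10,8)_12 → 10² + 8² = 100 + 64 = 164
164 = (1,1,8)_12 → 1² + 1² + 8² = 1 + 1 + 64 = 66
66 = (5,6)_12 → 5² + 6² = 25 + 36 = 61
61 = (5,1)_12 → 5² + 1² = 25 + 1 = 26  — 26 already appeared earlier.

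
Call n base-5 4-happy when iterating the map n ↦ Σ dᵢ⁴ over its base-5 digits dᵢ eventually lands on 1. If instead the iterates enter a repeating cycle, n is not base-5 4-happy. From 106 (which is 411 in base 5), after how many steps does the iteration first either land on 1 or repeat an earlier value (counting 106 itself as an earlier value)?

12

106 = (4,1,1)_5 → 4⁴ + 1⁴ + 1⁴ = 256 + 1 + 1 = 258
258 = (2,0,1,3)_5 → 2⁴ + 0⁴ + 1⁴ + 3⁴ = 16 + 0 + 1 + 81 = 98
98 = (3,4,3)_5 → 3⁴ + 4⁴ + 3⁴ = 81 + 256 + 81 = 418
418 = (3,1,3,3)_5 → 3⁴ + 1⁴ + 3⁴ + 3⁴ = 81 + 1 + 81 + 81 = 244
244 = (1,4,3,4)_5 → 1⁴ + 4⁴ + 3⁴ + 4⁴ = 1 + 256 + 81 + 256 = 594
594 = (4,3,3,4)_5 → 4⁴ + 3⁴ + 3⁴ + 4⁴ = 256 + 81 + 81 + 256 = 674
674 = (1,0,1,4,4)_5 → 1⁴ + 0⁴ + 1⁴ + 4⁴ + 4⁴ = 1 + 0 + 1 + 256 + 256 = 514
514 = (4,0,2,4)_5 → 4⁴ + 0⁴ + 2⁴ + 4⁴ = 256 + 0 + 16 + 256 = 528
528 = (4,1,0,3)_5 → 4⁴ + 1⁴ + 0⁴ + 3⁴ = 256 + 1 + 0 + 81 = 338
338 = (2,3,2,3)_5 → 2⁴ + 3⁴ + 2⁴ + 3⁴ = 16 + 81 + 16 + 81 = 194
194 = (1,2,3,4)_5 → 1⁴ + 2⁴ + 3⁴ + 4⁴ = 1 + 16 + 81 + 256 = 354
354 = (2,4,0,4)_5 → 2⁴ + 4⁴ + 0⁴ + 4⁴ = 16 + 256 + 0 + 256 = 528  — 528 repeats.
That took 12 steps.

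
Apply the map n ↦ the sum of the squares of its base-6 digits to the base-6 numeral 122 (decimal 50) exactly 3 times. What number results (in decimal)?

50 = (1,2,2)_6 → 1² + 2² + 2² = 1 + 4 + 4 = 9
9 = (1,3)_6 → 1² + 3² = 1 + 9 = 10
10 = (1,4)_6 → 1² + 4² = 1 + 16 = 17

17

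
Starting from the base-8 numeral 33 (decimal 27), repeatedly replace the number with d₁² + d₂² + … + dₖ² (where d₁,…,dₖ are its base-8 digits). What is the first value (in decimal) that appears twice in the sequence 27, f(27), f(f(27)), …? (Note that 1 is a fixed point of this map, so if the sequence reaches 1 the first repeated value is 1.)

27 = (3,3)_8 → 18
18 = (2,2)_8 → 8
8 = (1,0)_8 → 1  — reached the fixed point 1.
1 → 1, so 1 is the first repeated value.

1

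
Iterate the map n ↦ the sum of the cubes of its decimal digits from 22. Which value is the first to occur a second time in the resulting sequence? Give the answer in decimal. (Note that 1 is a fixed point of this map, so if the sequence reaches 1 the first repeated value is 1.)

217

22 → 2³ + 2³ = 16
16 → 1³ + 6³ = 217
217 → 2³ + 1³ + 7³ = 352
352 → 3³ + 5³ + 2³ = 160
160 → 1³ + 6³ + 0³ = 217  — 217 already appeared earlier.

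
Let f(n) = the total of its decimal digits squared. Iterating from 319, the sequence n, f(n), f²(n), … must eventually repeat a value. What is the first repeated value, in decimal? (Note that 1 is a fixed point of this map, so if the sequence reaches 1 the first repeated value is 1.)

319 → 3² + 1² + 9² = 9 + 1 + 81 = 91
91 → 9² + 1² = 81 + 1 = 82
82 → 8² + 2² = 64 + 4 = 68
68 → 6² + 8² = 36 + 64 = 100
100 → 1² + 0² + 0² = 1 + 0 + 0 = 1  — reached the fixed point 1.
1 → 1, so 1 is the first repeated value.

1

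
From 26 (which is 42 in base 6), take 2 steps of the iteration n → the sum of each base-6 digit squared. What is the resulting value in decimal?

13

26 = (4,2)_6 → 4² + 2² = 20
20 = (3,2)_6 → 3² + 2² = 13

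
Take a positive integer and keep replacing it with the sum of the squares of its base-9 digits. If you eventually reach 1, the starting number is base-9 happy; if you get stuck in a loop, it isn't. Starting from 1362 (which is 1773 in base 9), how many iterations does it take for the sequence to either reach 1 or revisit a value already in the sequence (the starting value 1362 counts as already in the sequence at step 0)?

7

1362 = (1,7,7,3)_9 → 1² + 7² + 7² + 3² = 108
108 = (1,3,0)_9 → 1² + 3² + 0² = 10
10 = (1,1)_9 → 1² + 1² = 2
2 = (2)_9 → 2² = 4
4 = (4)_9 → 4² = 16
16 = (1,7)_9 → 1² + 7² = 50
50 = (5,5)_9 → 5² + 5² = 50  — 50 repeats.
That took 7 steps.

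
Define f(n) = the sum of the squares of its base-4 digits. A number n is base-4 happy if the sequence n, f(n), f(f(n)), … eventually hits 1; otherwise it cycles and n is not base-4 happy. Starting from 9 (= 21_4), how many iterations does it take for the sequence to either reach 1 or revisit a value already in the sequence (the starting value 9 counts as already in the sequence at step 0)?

9 = (2,1)_4 → 2² + 1² = 4 + 1 = 5
5 = (1,1)_4 → 1² + 1² = 1 + 1 = 2
2 = (2)_4 → 2² = 4
4 = (1,0)_4 → 1² + 0² = 1 + 0 = 1  — reached 1.
That took 4 steps.

4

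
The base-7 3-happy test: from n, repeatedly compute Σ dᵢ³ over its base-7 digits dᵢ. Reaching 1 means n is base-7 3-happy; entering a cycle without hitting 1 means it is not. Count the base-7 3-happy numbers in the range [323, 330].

1

323: 323 → 281 → 251 → 341 → 557 → 137 → 197 → 65 → 17 → 35 → 125 → 251  — not base-7 3-happy
324: 324 → 288 → 342 → 648 → 282 → 258 → 342  — not base-7 3-happy
325: 325 → 307 → 433 → 343 → 1  — base-7 3-happy
326: 326 → 344 → 2 → 8 → 2  — not base-7 3-happy
327: 327 → 405 → 219 → 99 → 9 → 9  — not base-7 3-happy
328: 328 → 496 → 244 → 496  — not base-7 3-happy
329: 329 → 341 → 557 → 137 → 197 → 65 → 17 → 35 → 125 → 251 → 341  — not base-7 3-happy
330: 330 → 342 → 648 → 282 → 258 → 342  — not base-7 3-happy
base-7 3-happy: 325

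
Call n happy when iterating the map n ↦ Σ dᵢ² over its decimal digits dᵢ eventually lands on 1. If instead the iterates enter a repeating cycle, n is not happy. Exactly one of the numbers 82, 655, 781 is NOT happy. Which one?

781

82: 82 → 68 → 100 → 1  — reaches 1 (happy)
655: 655 → 86 → 100 → 1  — reaches 1 (happy)
781: 781 → 114 → 18 → 65 → 61 → 37 → 58 → 89 → 145 → 42 → 20 → 4 → 16 → 37  — repeats 37 (not happy)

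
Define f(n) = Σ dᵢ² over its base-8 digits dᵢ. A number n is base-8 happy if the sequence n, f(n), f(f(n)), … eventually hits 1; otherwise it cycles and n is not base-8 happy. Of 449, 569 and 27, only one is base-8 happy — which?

449: 449 → 50 → 40 → 25 → 10 → 5 → 25  — repeats 25 (not base-8 happy)
569: 569 → 51 → 45 → 50 → 40 → 25 → 10 → 5 → 25  — repeats 25 (not base-8 happy)
27: 27 → 18 → 8 → 1  — reaches 1 (base-8 happy)

27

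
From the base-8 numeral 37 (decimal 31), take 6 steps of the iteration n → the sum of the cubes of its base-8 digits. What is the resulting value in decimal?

35

31 = (3,7)_8 → 370
370 = (5,6,2)_8 → 349
349 = (5,3,5)_8 → 277
277 = (4,2,5)_8 → 197
197 = (3,0,5)_8 → 152
152 = (2,3,0)_8 → 35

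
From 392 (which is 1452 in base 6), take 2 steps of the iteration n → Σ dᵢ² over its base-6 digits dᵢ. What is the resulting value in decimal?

18

392 = (1,4,5,2)_6 → 1² + 4² + 5² + 2² = 1 + 16 + 25 + 4 = 46
46 = (1,1,4)_6 → 1² + 1² + 4² = 1 + 1 + 16 = 18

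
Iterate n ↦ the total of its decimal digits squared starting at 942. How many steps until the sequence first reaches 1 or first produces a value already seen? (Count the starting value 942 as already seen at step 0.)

942 → 9² + 4² + 2² = 101
101 → 1² + 0² + 1² = 2
2 → 2² = 4
4 → 4² = 16
16 → 1² + 6² = 37
37 → 3² + 7² = 58
58 → 5² + 8² = 89
89 → 8² + 9² = 145
145 → 1² + 4² + 5² = 42
42 → 4² + 2² = 20
20 → 2² + 0² = 4  — 4 repeats.
That took 11 steps.

11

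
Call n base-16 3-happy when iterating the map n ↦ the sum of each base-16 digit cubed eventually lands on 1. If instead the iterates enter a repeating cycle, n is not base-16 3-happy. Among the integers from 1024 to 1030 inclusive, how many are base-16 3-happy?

1024: 1024 → 64 → 64  (repeats 64)
1025: 1025 → 65 → 65  (repeats 65)
1026: 1026 → 72 → 576 → 72  (repeats 72)
1027: 1027 → 91 → 1456 → 1456  (repeats 1456)
1028: 1028 → 128 → 512 → 8 → 512  (repeats 512)
1029: 1029 → 189 → 3528 → 4437 → 252 → 5103 → 6147 → 540 → 1737 → 2673 → 1344 → 189  (repeats 189)
1030: 1030 → 280 → 514 → 16 → 1  (reaches 1)
base-16 3-happy: 1030

1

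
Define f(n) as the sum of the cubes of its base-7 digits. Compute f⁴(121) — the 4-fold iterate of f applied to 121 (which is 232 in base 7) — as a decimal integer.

217

121 = (2,3,2)_7 → 2³ + 3³ + 2³ = 43
43 = (6,1)_7 → 6³ + 1³ = 217
217 = (4,3,0)_7 → 4³ + 3³ + 0³ = 91
91 = (1,6,0)_7 → 1³ + 6³ + 0³ = 217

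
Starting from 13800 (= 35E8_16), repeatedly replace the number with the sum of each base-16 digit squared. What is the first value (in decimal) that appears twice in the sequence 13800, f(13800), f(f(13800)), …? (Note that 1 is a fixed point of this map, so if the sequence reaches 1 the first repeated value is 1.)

85

13800 = (3,5,14,8)_16 → 3² + 5² + 14² + 8² = 9 + 25 + 196 + 64 = 294
294 = (1,2,6)_16 → 1² + 2² + 6² = 1 + 4 + 36 = 41
41 = (2,9)_16 → 2² + 9² = 4 + 81 = 85
85 = (5,5)_16 → 5² + 5² = 25 + 25 = 50
50 = (3,2)_16 → 3² + 2² = 9 + 4 = 13
13 = (13)_16 → 13² = 169
169 = (10,9)_16 → 10² + 9² = 100 + 81 = 181
181 = (11,5)_16 → 11² + 5² = 121 + 25 = 146
146 = (9,2)_16 → 9² + 2² = 81 + 4 = 85  — 85 already appeared earlier.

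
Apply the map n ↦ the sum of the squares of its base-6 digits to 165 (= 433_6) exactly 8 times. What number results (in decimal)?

17

165 = (4,3,3)_6 → 34
34 = (5,4)_6 → 41
41 = (1,0,5)_6 → 26
26 = (4,2)_6 → 20
20 = (3,2)_6 → 13
13 = (2,1)_6 → 5
5 = (5)_6 → 25
25 = (4,1)_6 → 17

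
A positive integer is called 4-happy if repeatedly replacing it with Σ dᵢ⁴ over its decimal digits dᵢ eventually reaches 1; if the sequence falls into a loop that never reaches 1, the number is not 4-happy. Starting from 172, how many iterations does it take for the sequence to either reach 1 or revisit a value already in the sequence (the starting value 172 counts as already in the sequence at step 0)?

172 → 1⁴ + 7⁴ + 2⁴ = 2418
2418 → 2⁴ + 4⁴ + 1⁴ + 8⁴ = 4369
4369 → 4⁴ + 3⁴ + 6⁴ + 9⁴ = 8194
8194 → 8⁴ + 1⁴ + 9⁴ + 4⁴ = 10914
10914 → 1⁴ + 0⁴ + 9⁴ + 1⁴ + 4⁴ = 6819
6819 → 6⁴ + 8⁴ + 1⁴ + 9⁴ = 11954
11954 → 1⁴ + 1⁴ + 9⁴ + 5⁴ + 4⁴ = 7444
7444 → 7⁴ + 4⁴ + 4⁴ + 4⁴ = 3169
3169 → 3⁴ + 1⁴ + 6⁴ + 9⁴ = 7939
7939 → 7⁴ + 9⁴ + 3⁴ + 9⁴ = 15604
15604 → 1⁴ + 5⁴ + 6⁴ + 0⁴ + 4⁴ = 2178
2178 → 2⁴ + 1⁴ + 7⁴ + 8⁴ = 6514
6514 → 6⁴ + 5⁴ + 1⁴ + 4⁴ = 2178  — 2178 repeats.
That took 13 steps.

13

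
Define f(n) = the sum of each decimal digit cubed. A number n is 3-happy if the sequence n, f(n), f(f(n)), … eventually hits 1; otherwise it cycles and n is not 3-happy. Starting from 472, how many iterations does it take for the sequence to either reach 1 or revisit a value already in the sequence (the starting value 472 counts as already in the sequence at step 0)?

5

472 → 4³ + 7³ + 2³ = 64 + 343 + 8 = 415
415 → 4³ + 1³ + 5³ = 64 + 1 + 125 = 190
190 → 1³ + 9³ + 0³ = 1 + 729 + 0 = 730
730 → 7³ + 3³ + 0³ = 343 + 27 + 0 = 370
370 → 3³ + 7³ + 0³ = 27 + 343 + 0 = 370  — 370 repeats.
That took 5 steps.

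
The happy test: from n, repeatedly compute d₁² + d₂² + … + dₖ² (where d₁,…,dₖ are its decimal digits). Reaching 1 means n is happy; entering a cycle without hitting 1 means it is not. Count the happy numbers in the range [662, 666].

1

662: 662 → 76 → 85 → 89 → 145 → 42 → 20 → 4 → 16 → 37 → 58 → 89  — not happy
663: 663 → 81 → 65 → 61 → 37 → 58 → 89 → 145 → 42 → 20 → 4 → 16 → 37  — not happy
664: 664 → 88 → 128 → 69 → 117 → 51 → 26 → 40 → 16 → 37 → 58 → 89 → 145 → 42 → 20 → 4 → 16  — not happy
665: 665 → 97 → 130 → 10 → 1  — happy
666: 666 → 108 → 65 → 61 → 37 → 58 → 89 → 145 → 42 → 20 → 4 → 16 → 37  — not happy
happy: 665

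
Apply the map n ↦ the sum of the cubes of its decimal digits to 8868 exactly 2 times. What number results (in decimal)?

8868 → 1752
1752 → 477

477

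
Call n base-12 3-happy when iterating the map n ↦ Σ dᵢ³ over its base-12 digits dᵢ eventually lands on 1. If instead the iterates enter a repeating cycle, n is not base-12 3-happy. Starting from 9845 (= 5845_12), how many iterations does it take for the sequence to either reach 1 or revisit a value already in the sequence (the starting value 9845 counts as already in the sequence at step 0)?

5

9845 = (5,8,4,5)_12 → 5³ + 8³ + 4³ + 5³ = 125 + 512 + 64 + 125 = 826
826 = (5,8,10)_12 → 5³ + 8³ + 10³ = 125 + 512 + 1000 = 1637
1637 = (11,4,5)_12 → 11³ + 4³ + 5³ = 1331 + 64 + 125 = 1520
1520 = (10,6,8)_12 → 10³ + 6³ + 8³ = 1000 + 216 + 512 = 1728
1728 = (1,0,0,0)_12 → 1³ + 0³ + 0³ + 0³ = 1 + 0 + 0 + 0 = 1  — reached 1.
That took 5 steps.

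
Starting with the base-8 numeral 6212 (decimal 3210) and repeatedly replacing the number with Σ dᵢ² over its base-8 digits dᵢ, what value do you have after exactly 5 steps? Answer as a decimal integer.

3210 = (6,2,1,2)_8 → 6² + 2² + 1² + 2² = 45
45 = (5,5)_8 → 5² + 5² = 50
50 = (6,2)_8 → 6² + 2² = 40
40 = (5,0)_8 → 5² + 0² = 25
25 = (3,1)_8 → 3² + 1² = 10

10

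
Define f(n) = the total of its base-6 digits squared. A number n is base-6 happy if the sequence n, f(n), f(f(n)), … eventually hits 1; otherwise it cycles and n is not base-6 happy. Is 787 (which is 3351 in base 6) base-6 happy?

787 = (3,3,5,1)_6 → 44
44 = (1,1,2)_6 → 6
6 = (1,0)_6 → 1  — reached 1.

base-6 happy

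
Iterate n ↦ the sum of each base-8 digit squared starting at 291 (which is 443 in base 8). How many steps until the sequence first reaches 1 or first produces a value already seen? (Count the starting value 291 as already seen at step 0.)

291 = (4,4,3)_8 → 4² + 4² + 3² = 16 + 16 + 9 = 41
41 = (5,1)_8 → 5² + 1² = 25 + 1 = 26
26 = (3,2)_8 → 3² + 2² = 9 + 4 = 13
13 = (1,5)_8 → 1² + 5² = 1 + 25 = 26  — 26 repeats.
That took 4 steps.

4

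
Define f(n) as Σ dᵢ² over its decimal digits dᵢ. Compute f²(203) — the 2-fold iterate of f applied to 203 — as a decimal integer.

10

203 → 2² + 0² + 3² = 4 + 0 + 9 = 13
13 → 1² + 3² = 1 + 9 = 10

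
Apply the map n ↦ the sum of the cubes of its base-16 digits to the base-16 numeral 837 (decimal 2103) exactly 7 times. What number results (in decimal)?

252

2103 = (8,3,7)_16 → 8³ + 3³ + 7³ = 512 + 27 + 343 = 882
882 = (3,7,2)_16 → 3³ + 7³ + 2³ = 27 + 343 + 8 = 378
378 = (1,7,10)_16 → 1³ + 7³ + 10³ = 1 + 343 + 1000 = 1344
1344 = (5,4,0)_16 → 5³ + 4³ + 0³ = 125 + 64 + 0 = 189
189 = (11,13)_16 → 11³ + 13³ = 1331 + 2197 = 3528
3528 = (13,12,8)_16 → 13³ + 12³ + 8³ = 2197 + 1728 + 512 = 4437
4437 = (1,1,5,5)_16 → 1³ + 1³ + 5³ + 5³ = 1 + 1 + 125 + 125 = 252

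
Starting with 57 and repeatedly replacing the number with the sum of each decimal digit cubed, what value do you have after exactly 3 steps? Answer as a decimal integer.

57 → 5³ + 7³ = 468
468 → 4³ + 6³ + 8³ = 792
792 → 7³ + 9³ + 2³ = 1080

1080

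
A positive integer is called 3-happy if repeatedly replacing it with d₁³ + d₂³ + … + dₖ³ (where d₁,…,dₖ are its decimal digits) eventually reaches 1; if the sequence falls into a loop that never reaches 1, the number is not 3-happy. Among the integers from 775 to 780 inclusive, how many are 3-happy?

775: 775 → 811 → 514 → 190 → 730 → 370 → 370  — not 3-happy
776: 776 → 902 → 737 → 713 → 371 → 371  — not 3-happy
777: 777 → 1029 → 738 → 882 → 1032 → 36 → 243 → 99 → 1458 → 702 → 351 → 153 → 153  — not 3-happy
778: 778 → 1198 → 1243 → 100 → 1  — 3-happy
779: 779 → 1415 → 191 → 731 → 371 → 371  — not 3-happy
780: 780 → 855 → 762 → 567 → 684 → 792 → 1080 → 513 → 153 → 153  — not 3-happy
3-happy: 778

1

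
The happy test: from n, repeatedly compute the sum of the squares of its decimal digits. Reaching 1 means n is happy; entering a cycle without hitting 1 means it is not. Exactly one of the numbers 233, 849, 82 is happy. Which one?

82

233: 233 → 22 → 8 → 64 → 52 → 29 → 85 → 89 → 145 → 42 → 20 → 4 → 16 → 37 → 58 → 89  — repeats 89 (not happy)
849: 849 → 161 → 38 → 73 → 58 → 89 → 145 → 42 → 20 → 4 → 16 → 37 → 58  — repeats 58 (not happy)
82: 82 → 68 → 100 → 1  — reaches 1 (happy)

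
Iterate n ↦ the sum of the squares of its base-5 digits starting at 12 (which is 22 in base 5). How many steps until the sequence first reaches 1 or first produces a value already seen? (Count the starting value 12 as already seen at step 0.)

12 = (2,2)_5 → 2² + 2² = 8
8 = (1,3)_5 → 1² + 3² = 10
10 = (2,0)_5 → 2² + 0² = 4
4 = (4)_5 → 4² = 16
16 = (3,1)_5 → 3² + 1² = 10  — 10 repeats.
That took 5 steps.

5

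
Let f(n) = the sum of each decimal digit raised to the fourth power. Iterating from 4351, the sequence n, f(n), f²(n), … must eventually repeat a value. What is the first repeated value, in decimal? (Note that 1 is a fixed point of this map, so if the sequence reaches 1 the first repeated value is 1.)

13139

4351 → 963
963 → 7938
7938 → 13139
13139 → 6725
6725 → 4338
4338 → 4514
4514 → 1138
1138 → 4179
4179 → 9219
9219 → 13139  — 13139 already appeared earlier.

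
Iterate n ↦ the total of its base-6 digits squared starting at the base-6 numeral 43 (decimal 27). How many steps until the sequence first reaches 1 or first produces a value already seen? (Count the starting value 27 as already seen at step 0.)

9

27 = (4,3)_6 → 4² + 3² = 25
25 = (4,1)_6 → 4² + 1² = 17
17 = (2,5)_6 → 2² + 5² = 29
29 = (4,5)_6 → 4² + 5² = 41
41 = (1,0,5)_6 → 1² + 0² + 5² = 26
26 = (4,2)_6 → 4² + 2² = 20
20 = (3,2)_6 → 3² + 2² = 13
13 = (2,1)_6 → 2² + 1² = 5
5 = (5)_6 → 5² = 25  — 25 repeats.
That took 9 steps.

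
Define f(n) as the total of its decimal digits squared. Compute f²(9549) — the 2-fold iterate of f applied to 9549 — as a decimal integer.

9549 → 9² + 5² + 4² + 9² = 203
203 → 2² + 0² + 3² = 13

13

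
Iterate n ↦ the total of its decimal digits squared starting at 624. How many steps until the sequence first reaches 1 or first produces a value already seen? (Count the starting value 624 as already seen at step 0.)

11

624 → 6² + 2² + 4² = 36 + 4 + 16 = 56
56 → 5² + 6² = 25 + 36 = 61
61 → 6² + 1² = 36 + 1 = 37
37 → 3² + 7² = 9 + 49 = 58
58 → 5² + 8² = 25 + 64 = 89
89 → 8² + 9² = 64 + 81 = 145
145 → 1² + 4² + 5² = 1 + 16 + 25 = 42
42 → 4² + 2² = 16 + 4 = 20
20 → 2² + 0² = 4 + 0 = 4
4 → 4² = 16
16 → 1² + 6² = 1 + 36 = 37  — 37 repeats.
That took 11 steps.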